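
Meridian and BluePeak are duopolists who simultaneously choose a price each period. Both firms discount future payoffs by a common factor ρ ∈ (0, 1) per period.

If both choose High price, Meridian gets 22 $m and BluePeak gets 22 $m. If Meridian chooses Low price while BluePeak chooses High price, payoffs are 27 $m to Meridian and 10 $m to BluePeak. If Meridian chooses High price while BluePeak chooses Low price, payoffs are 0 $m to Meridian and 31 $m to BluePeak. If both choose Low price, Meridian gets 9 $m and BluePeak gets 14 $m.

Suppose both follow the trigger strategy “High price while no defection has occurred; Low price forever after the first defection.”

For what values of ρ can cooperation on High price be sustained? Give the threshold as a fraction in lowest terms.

9/17

For Meridian: deviation gain 27−22 = 5, per-period punishment loss 22−9 = 13. IC gives ρ ≥ 5/18.
For BluePeak: gain 9, loss 8 per period, so ρ ≥ 9/17.
The tighter constraint is BluePeak's, so cooperation needs ρ ≥ 9/17.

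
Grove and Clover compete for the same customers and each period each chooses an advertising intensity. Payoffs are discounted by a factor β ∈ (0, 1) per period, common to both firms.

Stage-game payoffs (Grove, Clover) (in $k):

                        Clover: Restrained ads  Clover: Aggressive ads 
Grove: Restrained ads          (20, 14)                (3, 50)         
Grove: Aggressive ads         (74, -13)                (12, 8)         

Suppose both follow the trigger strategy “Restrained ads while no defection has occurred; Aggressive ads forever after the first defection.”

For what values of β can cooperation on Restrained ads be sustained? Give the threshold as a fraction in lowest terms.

27/31

Grove's threshold: (74−20)/(74−12) = 27/31.
Clover's threshold: (50−14)/(50−8) = 6/7.
27/31 > 6/7, so Grove binds and β* = 27/31.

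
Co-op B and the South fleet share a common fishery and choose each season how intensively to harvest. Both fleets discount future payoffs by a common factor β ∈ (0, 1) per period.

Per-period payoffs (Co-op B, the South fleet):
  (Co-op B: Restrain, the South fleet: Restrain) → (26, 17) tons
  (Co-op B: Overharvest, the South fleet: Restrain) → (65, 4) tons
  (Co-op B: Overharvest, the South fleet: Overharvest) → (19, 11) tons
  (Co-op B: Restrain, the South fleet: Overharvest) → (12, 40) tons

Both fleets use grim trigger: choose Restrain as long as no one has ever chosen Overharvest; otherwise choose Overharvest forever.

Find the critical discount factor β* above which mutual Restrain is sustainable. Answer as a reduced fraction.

39/46

Co-op B's threshold: (65−26)/(65−19) = 39/46.
the South fleet's threshold: (40−17)/(40−11) = 23/29.
39/46 > 23/29, so Co-op B binds and β* = 39/46.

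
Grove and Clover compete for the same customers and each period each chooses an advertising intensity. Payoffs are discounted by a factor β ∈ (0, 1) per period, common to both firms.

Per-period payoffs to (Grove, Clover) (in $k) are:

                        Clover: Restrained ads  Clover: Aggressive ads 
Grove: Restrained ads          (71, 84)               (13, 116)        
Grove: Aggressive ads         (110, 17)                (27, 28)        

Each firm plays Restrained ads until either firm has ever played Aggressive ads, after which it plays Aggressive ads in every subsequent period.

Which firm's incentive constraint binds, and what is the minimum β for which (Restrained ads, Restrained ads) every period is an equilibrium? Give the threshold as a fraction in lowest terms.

Grove; β ≥ 39/83

For Grove: deviation gain 110−71 = 39, per-period punishment loss 71−27 = 44. IC gives β ≥ 39/83.
For Clover: gain 32, loss 56 per period, so β ≥ 32/88 = 4/11.
The tighter constraint is Grove's, so cooperation needs β ≥ 39/83.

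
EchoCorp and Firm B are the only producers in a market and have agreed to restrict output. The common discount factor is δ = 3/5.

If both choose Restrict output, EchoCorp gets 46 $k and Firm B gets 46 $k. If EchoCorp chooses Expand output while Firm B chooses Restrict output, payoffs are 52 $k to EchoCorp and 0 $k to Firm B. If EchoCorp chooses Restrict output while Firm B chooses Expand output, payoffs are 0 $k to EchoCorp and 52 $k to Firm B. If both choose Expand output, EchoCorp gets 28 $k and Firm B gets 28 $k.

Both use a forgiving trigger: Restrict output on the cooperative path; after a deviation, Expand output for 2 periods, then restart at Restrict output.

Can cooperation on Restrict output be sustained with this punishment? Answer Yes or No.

IC: δ+…+δ^2 ≥ (52−46)/(46−28) = 1/3.
At δ = 3/5: partial sum = 0.9600 ≥ 0.3333. Cooperation sustainable.

Yes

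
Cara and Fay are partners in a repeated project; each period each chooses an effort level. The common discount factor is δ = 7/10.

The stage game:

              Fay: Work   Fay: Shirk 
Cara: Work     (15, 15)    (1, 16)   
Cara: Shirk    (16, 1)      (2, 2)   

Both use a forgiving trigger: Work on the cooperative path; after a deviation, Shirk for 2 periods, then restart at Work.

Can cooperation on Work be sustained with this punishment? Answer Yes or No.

Comparing payoff streams over the 3 periods until play realigns: cooperate → 15(1+δ+…+δ^2); deviate → 16 + 2(δ+…+δ^2).
Cooperation is sustained iff (15−2)(δ+…+δ^2) ≥ 16−15.
δ+…+δ^2 = 7/10·(1−(7/10)^2)/(1−7/10) = 1.1900, and (16−15)/(15−2) = 0.0769.
1.1900 ≥ 0.0769, so cooperation is sustainable.

Yes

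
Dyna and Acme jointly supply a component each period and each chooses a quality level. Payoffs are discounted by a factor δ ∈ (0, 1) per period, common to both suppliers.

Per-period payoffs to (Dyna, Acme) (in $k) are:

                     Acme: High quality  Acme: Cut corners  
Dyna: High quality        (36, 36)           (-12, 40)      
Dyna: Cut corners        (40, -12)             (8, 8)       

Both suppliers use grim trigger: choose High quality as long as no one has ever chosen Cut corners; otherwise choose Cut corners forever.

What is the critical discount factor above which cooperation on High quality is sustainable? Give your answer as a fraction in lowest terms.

36/(1−δ) ≥ 40 + 8δ/(1−δ)
36 ≥ 40 − 32δ
δ ≥ 4/32 = 1/8.

1/8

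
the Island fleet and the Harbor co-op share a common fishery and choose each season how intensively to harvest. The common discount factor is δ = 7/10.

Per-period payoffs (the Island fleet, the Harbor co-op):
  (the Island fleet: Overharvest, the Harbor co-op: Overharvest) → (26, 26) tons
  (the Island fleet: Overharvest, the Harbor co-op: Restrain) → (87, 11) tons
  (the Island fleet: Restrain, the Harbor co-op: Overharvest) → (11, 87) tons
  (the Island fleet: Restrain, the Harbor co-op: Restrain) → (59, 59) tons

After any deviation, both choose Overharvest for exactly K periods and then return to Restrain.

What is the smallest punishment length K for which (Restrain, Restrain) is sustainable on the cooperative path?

IC: δ(1−δ^K)/(1−δ) ≥ (87−59)/(59−26) = 28/33.
With δ = 7/10: need 1 − δ^K ≥ 28/33·(1−7/10)/(7/10), i.e. δ^K ≤ 0.6364.
Since (7/10)^1 = 0.7000 and (7/10)^2 = 0.4900, the smallest such K is 2.

2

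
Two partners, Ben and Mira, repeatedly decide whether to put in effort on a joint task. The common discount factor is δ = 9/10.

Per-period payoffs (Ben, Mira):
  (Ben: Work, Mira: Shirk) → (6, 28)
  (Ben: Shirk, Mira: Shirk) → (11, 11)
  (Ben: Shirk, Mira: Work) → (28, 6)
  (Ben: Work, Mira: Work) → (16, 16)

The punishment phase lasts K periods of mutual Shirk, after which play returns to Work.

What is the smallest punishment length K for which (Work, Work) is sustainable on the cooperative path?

3

No profitable deviation requires (16−11)(δ+…+δ^K) ≥ 28−16, i.e. δ+…+δ^K ≥ 12/5 ≈ 2.4000.
With δ = 9/10, the partial sums are K=1: 0.9000, K=2: 1.7100, K=3: 2.4390.
K = 3 is the first length at which the sum reaches 2.4000.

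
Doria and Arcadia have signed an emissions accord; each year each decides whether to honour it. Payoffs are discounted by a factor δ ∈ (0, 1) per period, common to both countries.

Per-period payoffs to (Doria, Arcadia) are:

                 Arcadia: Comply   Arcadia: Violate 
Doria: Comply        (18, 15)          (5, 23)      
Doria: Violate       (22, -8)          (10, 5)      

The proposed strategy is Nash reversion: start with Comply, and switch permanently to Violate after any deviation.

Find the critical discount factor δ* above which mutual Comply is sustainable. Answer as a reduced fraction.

4/9

Doria: cooperation gives 18 each period; deviation gives 22 once then 10 forever.
  18/(1−δ) ≥ 22 + 10δ/(1−δ) ⇒ δ ≥ 4/12 = 1/3.
Arcadia: cooperation gives 15 each period; deviation gives 23 once then 5 forever.
  δ ≥ 8/18 = 4/9.
Both must hold, so the binding constraint is Arcadia's: δ ≥ 4/9.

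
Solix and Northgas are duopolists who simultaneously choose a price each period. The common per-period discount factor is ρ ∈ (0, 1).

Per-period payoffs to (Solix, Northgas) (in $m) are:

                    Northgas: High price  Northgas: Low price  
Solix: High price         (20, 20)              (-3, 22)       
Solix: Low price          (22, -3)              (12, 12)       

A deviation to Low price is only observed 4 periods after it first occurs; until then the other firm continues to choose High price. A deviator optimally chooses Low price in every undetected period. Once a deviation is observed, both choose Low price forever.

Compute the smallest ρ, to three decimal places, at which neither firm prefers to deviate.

0.669

The best deviation is to choose Low price for all 4 undetected periods, earning 22 each, then 12 forever once detected.
Deviation value: 22(1−ρ^4)/(1−ρ) + 12ρ^4/(1−ρ); cooperation value: 20/(1−ρ).
IC: 20 ≥ 22(1−ρ^4) + 12ρ^4 = 22 − 10ρ^4.
So ρ^4 ≥ 2/10 = 1/5, giving ρ ≥ (1/5)^(1/4) ≈ 0.669.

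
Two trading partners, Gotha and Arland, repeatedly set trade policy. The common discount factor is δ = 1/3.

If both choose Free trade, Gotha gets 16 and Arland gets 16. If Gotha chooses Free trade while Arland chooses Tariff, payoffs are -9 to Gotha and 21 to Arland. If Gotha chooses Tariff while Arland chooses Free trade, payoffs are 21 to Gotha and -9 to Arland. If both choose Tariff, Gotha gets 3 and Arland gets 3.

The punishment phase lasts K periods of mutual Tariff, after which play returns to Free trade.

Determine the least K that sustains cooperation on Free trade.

Need Σ_{k=1}^{K} δ^k ≥ (21−16)/(16−3) = 0.3846 at δ = 1/3.
At K = 1 the sum is 0.3333 < 0.3846; at K = 2 it is 0.4444 ≥ 0.3846.
So the minimum punishment length is K = 2.

2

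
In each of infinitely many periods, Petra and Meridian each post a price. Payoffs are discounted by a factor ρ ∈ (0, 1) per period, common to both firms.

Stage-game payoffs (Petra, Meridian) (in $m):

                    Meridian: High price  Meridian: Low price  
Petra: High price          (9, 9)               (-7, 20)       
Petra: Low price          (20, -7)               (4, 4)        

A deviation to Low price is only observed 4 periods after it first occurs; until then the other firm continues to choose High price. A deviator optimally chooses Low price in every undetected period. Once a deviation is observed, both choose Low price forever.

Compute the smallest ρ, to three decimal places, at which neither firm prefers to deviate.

0.911

Deviating for the 4 undetected periods gains 20−9 = 11 per period over cooperation, then loses 9−4 = 5 per period forever once punishment starts.
Gain: 11(1 + ρ + … + ρ^3); loss: 5·ρ^4/(1−ρ).
No profitable deviation ⇔ 11(1−ρ^4) ≤ 5·ρ^4, i.e. ρ^4 ≥ 11/(11+5) = 11/16.
Hence ρ ≥ (11/16)^(1/4) ≈ 0.911.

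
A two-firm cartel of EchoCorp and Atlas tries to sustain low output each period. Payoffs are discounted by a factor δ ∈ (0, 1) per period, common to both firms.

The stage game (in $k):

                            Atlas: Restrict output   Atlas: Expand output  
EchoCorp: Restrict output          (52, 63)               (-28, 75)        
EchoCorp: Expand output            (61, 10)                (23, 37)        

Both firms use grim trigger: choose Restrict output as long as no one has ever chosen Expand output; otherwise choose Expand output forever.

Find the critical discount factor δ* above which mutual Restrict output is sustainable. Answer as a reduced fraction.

EchoCorp's threshold: (61−52)/(61−23) = 9/38.
Atlas's threshold: (75−63)/(75−37) = 6/19.
9/38 < 6/19, so Atlas binds and δ* = 6/19.

6/19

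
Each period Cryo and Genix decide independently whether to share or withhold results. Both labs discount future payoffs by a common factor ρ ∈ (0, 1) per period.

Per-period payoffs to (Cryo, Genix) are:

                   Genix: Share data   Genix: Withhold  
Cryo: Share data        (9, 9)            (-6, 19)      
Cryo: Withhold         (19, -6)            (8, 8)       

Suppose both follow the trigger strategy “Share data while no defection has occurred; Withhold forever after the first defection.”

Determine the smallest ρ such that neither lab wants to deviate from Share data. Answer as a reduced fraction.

9/(1−ρ) ≥ 19 + 8ρ/(1−ρ)
9 ≥ 19 − 11ρ
ρ ≥ 10/11.

10/11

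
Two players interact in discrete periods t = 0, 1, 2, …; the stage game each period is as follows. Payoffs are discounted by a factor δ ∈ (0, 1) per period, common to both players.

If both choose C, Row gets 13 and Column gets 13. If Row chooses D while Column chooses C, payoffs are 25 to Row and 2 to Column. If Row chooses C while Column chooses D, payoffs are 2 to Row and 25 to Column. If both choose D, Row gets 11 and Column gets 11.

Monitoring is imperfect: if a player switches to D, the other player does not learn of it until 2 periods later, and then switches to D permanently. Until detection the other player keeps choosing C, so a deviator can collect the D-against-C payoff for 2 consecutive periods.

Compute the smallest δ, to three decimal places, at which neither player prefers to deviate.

A deviator earns 25 for 2 periods, then 11 forever; cooperating earns 13 forever. Multiplying the IC by (1−δ):
13 ≥ 25(1−δ^2) + 11δ^2, so 14·δ^2 ≥ 12 and δ^2 ≥ 6/7.
δ ≥ (6/7)^(1/2) ≈ 0.926.

0.926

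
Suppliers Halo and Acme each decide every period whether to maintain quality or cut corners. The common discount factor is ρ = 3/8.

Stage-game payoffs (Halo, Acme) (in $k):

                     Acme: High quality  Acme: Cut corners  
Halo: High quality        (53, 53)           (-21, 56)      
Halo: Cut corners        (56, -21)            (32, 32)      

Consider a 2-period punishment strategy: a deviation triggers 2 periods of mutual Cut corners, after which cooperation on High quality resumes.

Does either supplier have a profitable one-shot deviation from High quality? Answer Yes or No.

No

IC: ρ+…+ρ^2 ≥ (56−53)/(53−32) = 1/7.
At ρ = 3/8: partial sum = 0.5156 ≥ 0.1429. Cooperation sustainable.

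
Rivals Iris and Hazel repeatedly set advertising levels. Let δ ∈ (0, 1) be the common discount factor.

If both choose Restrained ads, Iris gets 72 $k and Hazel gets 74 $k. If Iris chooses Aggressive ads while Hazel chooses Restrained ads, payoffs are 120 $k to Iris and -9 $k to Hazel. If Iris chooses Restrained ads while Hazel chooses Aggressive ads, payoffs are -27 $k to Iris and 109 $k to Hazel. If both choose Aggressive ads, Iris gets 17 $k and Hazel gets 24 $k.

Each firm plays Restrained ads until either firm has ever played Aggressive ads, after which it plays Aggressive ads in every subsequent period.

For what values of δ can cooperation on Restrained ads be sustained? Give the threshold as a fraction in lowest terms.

For Iris: deviation gain 120−72 = 48, per-period punishment loss 72−17 = 55. IC gives δ ≥ 48/103.
For Hazel: gain 35, loss 50 per period, so δ ≥ 35/85 = 7/17.
The tighter constraint is Iris's, so cooperation needs δ ≥ 48/103.

48/103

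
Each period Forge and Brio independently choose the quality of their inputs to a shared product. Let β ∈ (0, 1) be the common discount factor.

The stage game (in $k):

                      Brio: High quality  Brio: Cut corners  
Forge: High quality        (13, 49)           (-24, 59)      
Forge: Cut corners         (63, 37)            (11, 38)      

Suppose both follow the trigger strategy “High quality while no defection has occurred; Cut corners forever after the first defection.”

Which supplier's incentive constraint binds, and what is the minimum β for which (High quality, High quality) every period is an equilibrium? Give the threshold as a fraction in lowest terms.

Forge; β ≥ 25/26

Forge's threshold: (63−13)/(63−11) = 25/26.
Brio's threshold: (59−49)/(59−38) = 10/21.
25/26 > 10/21, so Forge binds and β* = 25/26.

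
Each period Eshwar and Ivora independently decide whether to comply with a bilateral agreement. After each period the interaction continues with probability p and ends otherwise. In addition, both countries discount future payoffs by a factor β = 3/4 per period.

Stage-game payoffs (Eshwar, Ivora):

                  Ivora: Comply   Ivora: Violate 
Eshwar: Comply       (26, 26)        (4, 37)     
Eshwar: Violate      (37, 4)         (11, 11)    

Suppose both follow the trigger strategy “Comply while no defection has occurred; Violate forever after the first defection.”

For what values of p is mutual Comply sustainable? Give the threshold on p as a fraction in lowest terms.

With continuation probability p and discount β, the effective per-period discount factor is βp.
Grim-trigger IC: βp ≥ (37−26)/(37−11) = 11/26.
So p ≥ (11/26)/(3/4) = 22/39.

22/39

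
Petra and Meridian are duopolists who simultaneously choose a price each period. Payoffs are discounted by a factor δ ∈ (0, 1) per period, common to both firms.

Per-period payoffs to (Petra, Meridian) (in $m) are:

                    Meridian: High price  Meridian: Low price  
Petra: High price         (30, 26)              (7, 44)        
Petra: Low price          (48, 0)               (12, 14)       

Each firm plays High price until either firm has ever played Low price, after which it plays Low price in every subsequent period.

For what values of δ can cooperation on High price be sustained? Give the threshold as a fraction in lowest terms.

Petra's threshold: (48−30)/(48−12) = 1/2.
Meridian's threshold: (44−26)/(44−14) = 3/5.
1/2 < 3/5, so Meridian binds and δ* = 3/5.

3/5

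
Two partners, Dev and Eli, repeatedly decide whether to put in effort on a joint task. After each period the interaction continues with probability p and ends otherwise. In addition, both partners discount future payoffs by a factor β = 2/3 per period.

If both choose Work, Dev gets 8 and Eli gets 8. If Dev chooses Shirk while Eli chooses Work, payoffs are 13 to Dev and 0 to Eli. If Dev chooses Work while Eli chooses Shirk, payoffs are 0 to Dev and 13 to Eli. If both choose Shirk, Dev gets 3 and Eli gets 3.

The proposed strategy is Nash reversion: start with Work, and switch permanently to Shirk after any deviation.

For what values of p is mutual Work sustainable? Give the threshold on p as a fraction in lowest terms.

Expected continuation weight on next period's payoff is β·p = 2/3·p, which plays the role of the discount factor.
Cooperation requires 2/3·p ≥ (13−8)/(13−3) = 1/2, hence p ≥ 3/4.

3/4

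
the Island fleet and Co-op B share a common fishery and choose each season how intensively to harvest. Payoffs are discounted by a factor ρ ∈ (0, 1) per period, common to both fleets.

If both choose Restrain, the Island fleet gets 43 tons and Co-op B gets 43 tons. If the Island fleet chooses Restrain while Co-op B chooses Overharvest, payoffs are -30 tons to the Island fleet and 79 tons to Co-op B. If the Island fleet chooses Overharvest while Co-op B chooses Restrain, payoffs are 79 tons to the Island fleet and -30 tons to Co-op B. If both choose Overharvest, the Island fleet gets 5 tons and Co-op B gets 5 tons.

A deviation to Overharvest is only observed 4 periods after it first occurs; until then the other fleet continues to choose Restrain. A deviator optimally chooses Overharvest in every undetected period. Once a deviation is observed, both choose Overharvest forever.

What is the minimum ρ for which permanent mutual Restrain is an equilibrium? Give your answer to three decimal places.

A deviator earns 79 for 4 periods, then 5 forever; cooperating earns 43 forever. Multiplying the IC by (1−ρ):
43 ≥ 79(1−ρ^4) + 5ρ^4, so 74·ρ^4 ≥ 36 and ρ^4 ≥ 18/37.
ρ ≥ (18/37)^(1/4) ≈ 0.835.

0.835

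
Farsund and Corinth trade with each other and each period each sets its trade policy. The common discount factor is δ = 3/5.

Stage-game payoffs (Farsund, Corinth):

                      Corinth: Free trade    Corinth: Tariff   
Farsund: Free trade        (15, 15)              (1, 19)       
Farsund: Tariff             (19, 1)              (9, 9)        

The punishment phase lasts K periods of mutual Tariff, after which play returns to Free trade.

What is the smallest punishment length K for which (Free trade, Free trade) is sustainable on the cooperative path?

IC: δ(1−δ^K)/(1−δ) ≥ (19−15)/(15−9) = 2/3.
With δ = 3/5: need 1 − δ^K ≥ 2/3·(1−3/5)/(3/5), i.e. δ^K ≤ 0.5556.
Since (3/5)^1 = 0.6000 and (3/5)^2 = 0.3600, the smallest such K is 2.

2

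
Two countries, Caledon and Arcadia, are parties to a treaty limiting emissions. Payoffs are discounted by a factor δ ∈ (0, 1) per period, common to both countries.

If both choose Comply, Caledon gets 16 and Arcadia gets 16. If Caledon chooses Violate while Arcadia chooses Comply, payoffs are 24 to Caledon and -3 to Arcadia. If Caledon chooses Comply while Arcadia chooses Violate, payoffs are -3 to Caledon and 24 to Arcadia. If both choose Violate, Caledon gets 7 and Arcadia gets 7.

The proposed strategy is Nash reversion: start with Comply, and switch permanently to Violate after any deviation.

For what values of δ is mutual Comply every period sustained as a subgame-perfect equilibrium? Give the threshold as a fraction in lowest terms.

Under grim trigger the critical discount factor is (T−C)/(T−P) with T = 24, C = 16, P = 7.
δ* = (24−16)/(24−7) = 8/17.

8/17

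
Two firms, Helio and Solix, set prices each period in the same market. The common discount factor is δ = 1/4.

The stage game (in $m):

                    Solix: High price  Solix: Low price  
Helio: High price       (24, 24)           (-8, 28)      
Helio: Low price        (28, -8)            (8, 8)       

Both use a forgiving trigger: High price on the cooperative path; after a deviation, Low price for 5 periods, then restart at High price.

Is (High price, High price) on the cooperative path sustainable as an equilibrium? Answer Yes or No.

Yes

Comparing payoff streams over the 6 periods until play realigns: cooperate → 24(1+δ+…+δ^5); deviate → 28 + 8(δ+…+δ^5).
Cooperation is sustained iff (24−8)(δ+…+δ^5) ≥ 28−24.
δ+…+δ^5 = 1/4·(1−(1/4)^5)/(1−1/4) = 0.3330, and (28−24)/(24−8) = 0.2500.
0.3330 ≥ 0.2500, so cooperation is sustainable.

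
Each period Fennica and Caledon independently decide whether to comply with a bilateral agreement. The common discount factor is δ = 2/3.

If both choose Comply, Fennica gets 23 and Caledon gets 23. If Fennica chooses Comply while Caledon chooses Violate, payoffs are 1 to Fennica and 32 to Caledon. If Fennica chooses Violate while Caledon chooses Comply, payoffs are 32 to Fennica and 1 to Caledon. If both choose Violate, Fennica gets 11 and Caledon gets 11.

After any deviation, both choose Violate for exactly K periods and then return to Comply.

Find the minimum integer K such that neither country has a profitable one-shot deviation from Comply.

Need Σ_{k=1}^{K} δ^k ≥ (32−23)/(23−11) = 0.7500 at δ = 2/3.
At K = 1 the sum is 0.6667 < 0.7500; at K = 2 it is 1.1111 ≥ 0.7500.
So the minimum punishment length is K = 2.

2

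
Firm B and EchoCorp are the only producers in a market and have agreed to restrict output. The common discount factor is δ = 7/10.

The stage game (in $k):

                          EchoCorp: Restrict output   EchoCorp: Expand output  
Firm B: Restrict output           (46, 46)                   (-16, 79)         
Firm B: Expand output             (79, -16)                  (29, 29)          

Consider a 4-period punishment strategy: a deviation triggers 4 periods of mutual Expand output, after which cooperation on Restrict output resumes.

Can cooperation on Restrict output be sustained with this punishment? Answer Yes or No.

No

IC: δ+…+δ^4 ≥ (79−46)/(46−29) = 33/17.
At δ = 7/10: partial sum = 1.7731 < 1.9412. Cooperation not sustainable.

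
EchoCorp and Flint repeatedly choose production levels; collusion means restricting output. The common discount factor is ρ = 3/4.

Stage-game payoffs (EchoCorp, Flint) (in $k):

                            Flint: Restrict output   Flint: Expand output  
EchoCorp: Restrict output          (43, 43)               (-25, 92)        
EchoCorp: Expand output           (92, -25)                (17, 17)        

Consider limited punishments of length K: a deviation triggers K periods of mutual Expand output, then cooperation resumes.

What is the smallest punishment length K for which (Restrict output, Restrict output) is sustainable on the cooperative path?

4

Need Σ_{k=1}^{K} ρ^k ≥ (92−43)/(43−17) = 1.8846 at ρ = 3/4.
At K = 3 the sum is 1.7344 < 1.8846; at K = 4 it is 2.0508 ≥ 1.8846.
So the minimum punishment length is K = 4.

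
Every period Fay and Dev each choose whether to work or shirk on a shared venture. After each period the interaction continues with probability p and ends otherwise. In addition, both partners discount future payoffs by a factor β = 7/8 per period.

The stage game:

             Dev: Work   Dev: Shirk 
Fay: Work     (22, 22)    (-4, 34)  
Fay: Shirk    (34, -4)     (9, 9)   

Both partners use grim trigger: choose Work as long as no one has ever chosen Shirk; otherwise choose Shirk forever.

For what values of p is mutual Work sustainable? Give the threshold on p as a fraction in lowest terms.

With continuation probability p and discount β, the effective per-period discount factor is βp.
Grim-trigger IC: βp ≥ (34−22)/(34−9) = 12/25.
So p ≥ (12/25)/(7/8) = 96/175.

96/175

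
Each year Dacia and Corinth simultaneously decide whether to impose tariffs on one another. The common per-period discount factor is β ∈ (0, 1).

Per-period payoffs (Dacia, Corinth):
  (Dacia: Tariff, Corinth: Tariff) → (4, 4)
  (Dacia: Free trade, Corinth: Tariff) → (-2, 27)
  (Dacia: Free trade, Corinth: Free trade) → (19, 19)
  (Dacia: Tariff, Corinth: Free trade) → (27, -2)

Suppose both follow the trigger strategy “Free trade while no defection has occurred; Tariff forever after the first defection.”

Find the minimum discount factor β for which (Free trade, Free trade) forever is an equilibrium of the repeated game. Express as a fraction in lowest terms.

8/23

One-period gain from deviating is 27 − 19 = 8. The loss is 19 − 4 = 15 in every subsequent period, with present value 15·β/(1−β).
Deviation is unprofitable when 15·β/(1−β) ≥ 8, i.e. β/(1−β) ≥ 8/15.
Equivalently β ≥ 8/(8+15) = 8/23.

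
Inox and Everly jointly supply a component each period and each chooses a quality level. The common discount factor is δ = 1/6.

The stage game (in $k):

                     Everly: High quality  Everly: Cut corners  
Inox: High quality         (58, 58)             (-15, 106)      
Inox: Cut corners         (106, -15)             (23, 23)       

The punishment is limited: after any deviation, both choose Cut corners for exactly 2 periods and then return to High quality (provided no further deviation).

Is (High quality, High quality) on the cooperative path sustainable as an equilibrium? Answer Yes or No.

A one-shot deviation gives 106 now, then 23 for 2 periods, then back to 58.
Gain from deviating: (106−58) today; loss: (58−23) in each of the next 2 periods.
No-deviation condition: (58−23)(δ+…+δ^2) ≥ 106−58, i.e. δ+…+δ^2 ≥ 48/35.
At δ = 1/6: δ+…+δ^2 = 0.1944 < 1.3714.
So cooperation is not sustainable.

No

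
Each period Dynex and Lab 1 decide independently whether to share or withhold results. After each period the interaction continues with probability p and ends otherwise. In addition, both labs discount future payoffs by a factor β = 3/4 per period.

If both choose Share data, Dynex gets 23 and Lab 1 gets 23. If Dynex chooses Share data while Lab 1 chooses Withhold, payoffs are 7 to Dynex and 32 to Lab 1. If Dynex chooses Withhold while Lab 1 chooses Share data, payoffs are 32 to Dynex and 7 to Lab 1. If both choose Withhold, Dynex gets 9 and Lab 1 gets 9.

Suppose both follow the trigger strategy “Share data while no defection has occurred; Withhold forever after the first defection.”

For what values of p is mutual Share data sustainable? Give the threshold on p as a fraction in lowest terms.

12/23

Expected continuation weight on next period's payoff is β·p = 3/4·p, which plays the role of the discount factor.
Cooperation requires 3/4·p ≥ (32−23)/(32−9) = 9/23, hence p ≥ 12/23.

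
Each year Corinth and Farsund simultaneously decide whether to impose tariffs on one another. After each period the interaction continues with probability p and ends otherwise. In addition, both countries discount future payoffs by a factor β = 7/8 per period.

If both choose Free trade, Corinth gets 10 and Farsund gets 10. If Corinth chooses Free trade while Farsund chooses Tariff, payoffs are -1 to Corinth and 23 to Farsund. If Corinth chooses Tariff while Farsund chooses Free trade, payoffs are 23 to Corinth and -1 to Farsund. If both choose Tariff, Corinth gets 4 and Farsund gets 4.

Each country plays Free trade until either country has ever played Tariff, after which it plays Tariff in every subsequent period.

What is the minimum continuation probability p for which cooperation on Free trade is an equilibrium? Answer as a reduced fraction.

Expected continuation weight on next period's payoff is β·p = 7/8·p, which plays the role of the discount factor.
Cooperation requires 7/8·p ≥ (23−10)/(23−4) = 13/19, hence p ≥ 104/133.

104/133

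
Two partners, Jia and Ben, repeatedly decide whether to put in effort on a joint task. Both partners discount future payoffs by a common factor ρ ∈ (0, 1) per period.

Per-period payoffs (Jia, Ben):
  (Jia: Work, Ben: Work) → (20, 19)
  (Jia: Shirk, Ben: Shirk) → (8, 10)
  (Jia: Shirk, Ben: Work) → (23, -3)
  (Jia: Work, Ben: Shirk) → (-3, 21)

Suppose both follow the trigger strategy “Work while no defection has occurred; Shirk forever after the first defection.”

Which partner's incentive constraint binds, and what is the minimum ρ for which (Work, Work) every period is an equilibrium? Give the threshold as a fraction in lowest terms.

Jia; ρ ≥ 1/5

For Jia: deviation gain 23−20 = 3, per-period punishment loss 20−8 = 12. IC gives ρ ≥ 3/15 = 1/5.
For Ben: gain 2, loss 9 per period, so ρ ≥ 2/11.
The tighter constraint is Jia's, so cooperation needs ρ ≥ 1/5.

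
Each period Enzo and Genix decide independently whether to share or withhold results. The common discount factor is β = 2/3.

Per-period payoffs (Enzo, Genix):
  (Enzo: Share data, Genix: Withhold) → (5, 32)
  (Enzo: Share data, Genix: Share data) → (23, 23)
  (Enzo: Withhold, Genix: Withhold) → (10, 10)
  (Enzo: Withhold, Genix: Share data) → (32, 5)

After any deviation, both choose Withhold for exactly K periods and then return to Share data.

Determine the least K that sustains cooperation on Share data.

Need Σ_{k=1}^{K} β^k ≥ (32−23)/(23−10) = 0.6923 at β = 2/3.
At K = 1 the sum is 0.6667 < 0.6923; at K = 2 it is 1.1111 ≥ 0.6923.
So the minimum punishment length is K = 2.

2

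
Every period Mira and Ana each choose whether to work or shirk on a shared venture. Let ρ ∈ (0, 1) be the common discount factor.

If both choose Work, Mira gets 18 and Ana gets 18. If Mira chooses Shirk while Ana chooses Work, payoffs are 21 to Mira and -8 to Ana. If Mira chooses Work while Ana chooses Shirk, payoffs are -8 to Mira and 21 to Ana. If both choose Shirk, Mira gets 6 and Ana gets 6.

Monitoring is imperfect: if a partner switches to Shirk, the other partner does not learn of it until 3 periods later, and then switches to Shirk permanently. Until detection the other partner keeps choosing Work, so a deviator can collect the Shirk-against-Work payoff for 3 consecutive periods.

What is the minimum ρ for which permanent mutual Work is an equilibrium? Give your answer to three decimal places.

A deviator earns 21 for 3 periods, then 6 forever; cooperating earns 18 forever. Multiplying the IC by (1−ρ):
18 ≥ 21(1−ρ^3) + 6ρ^3, so 15·ρ^3 ≥ 3 and ρ^3 ≥ 1/5.
ρ ≥ (1/5)^(1/3) ≈ 0.585.

0.585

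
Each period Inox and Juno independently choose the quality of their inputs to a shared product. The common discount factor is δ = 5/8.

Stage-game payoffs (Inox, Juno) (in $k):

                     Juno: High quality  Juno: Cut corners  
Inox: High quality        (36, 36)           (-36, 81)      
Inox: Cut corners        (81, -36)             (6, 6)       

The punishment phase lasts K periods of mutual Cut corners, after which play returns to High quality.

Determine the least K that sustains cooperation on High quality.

IC: δ(1−δ^K)/(1−δ) ≥ (81−36)/(36−6) = 3/2.
With δ = 5/8: need 1 − δ^K ≥ 3/2·(1−5/8)/(5/8), i.e. δ^K ≤ 0.1000.
Since (5/8)^4 = 0.1526 and (5/8)^5 = 0.0954, the smallest such K is 5.

5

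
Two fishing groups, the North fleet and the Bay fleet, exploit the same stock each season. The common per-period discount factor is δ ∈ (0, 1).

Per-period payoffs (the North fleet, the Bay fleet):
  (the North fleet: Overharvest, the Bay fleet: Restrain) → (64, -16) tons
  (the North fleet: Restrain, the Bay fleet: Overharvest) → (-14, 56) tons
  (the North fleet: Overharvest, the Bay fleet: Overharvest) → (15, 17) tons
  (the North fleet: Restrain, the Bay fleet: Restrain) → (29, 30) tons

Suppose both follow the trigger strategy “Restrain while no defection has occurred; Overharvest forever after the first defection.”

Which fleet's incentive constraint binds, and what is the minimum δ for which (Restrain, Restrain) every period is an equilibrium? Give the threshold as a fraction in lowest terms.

the North fleet; δ ≥ 5/7

the North fleet: cooperation gives 29 each period; deviation gives 64 once then 15 forever.
  29/(1−δ) ≥ 64 + 15δ/(1−δ) ⇒ δ ≥ 35/49 = 5/7.
the Bay fleet: cooperation gives 30 each period; deviation gives 56 once then 17 forever.
  δ ≥ 26/39 = 2/3.
Both must hold, so the binding constraint is the North fleet's: δ ≥ 5/7.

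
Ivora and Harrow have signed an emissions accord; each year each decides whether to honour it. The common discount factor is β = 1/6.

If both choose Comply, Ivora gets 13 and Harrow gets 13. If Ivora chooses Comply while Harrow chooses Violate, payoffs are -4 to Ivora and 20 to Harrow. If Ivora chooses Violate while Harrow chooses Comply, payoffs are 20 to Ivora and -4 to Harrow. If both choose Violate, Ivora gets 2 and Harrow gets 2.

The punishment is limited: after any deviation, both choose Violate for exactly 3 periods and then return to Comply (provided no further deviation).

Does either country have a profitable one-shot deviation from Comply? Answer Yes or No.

A one-shot deviation gives 20 now, then 2 for 3 periods, then back to 13.
Gain from deviating: (20−13) today; loss: (13−2) in each of the next 3 periods.
No-deviation condition: (13−2)(β+…+β^3) ≥ 20−13, i.e. β+…+β^3 ≥ 7/11.
At β = 1/6: β+…+β^3 = 0.1991 < 0.6364.
So cooperation is not sustainable.

Yes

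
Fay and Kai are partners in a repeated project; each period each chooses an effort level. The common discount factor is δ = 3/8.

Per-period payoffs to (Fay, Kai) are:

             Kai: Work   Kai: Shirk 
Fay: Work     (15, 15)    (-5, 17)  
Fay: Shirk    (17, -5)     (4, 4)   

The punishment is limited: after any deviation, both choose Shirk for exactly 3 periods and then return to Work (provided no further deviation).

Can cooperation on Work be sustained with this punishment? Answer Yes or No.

Yes

A one-shot deviation gives 17 now, then 4 for 3 periods, then back to 15.
Gain from deviating: (17−15) today; loss: (15−4) in each of the next 3 periods.
No-deviation condition: (15−4)(δ+…+δ^3) ≥ 17−15, i.e. δ+…+δ^3 ≥ 2/11.
At δ = 3/8: δ+…+δ^3 = 0.5684 ≥ 0.1818.
So cooperation is sustainable.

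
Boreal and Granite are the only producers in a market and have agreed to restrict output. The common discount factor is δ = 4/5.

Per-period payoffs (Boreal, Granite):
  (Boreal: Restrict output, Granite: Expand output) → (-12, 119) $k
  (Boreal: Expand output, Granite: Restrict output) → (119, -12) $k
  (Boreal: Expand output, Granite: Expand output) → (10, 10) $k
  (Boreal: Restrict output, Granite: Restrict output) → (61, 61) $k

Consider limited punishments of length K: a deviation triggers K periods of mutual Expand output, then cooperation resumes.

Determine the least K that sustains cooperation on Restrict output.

Need Σ_{k=1}^{K} δ^k ≥ (119−61)/(61−10) = 1.1373 at δ = 4/5.
At K = 1 the sum is 0.8000 < 1.1373; at K = 2 it is 1.4400 ≥ 1.1373.
So the minimum punishment length is K = 2.

2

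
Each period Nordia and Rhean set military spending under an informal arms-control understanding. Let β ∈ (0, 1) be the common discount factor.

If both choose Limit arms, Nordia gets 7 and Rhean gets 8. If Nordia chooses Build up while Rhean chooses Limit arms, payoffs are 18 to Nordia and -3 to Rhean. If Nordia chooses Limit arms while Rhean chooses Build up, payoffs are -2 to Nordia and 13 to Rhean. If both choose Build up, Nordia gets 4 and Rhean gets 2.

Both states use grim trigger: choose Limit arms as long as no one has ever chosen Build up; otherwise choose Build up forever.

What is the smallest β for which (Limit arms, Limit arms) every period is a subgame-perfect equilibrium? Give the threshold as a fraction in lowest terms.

Nordia's threshold: (18−7)/(18−4) = 11/14.
Rhean's threshold: (13−8)/(13−2) = 5/11.
11/14 > 5/11, so Nordia binds and β* = 11/14.

11/14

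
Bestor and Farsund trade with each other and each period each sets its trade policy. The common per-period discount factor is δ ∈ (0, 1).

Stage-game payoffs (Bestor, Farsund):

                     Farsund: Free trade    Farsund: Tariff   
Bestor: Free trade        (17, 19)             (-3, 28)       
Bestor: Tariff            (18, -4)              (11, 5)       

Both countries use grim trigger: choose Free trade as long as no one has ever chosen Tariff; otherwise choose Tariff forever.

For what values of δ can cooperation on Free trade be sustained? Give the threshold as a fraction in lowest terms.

9/23

Bestor: cooperation gives 17 each period; deviation gives 18 once then 11 forever.
  17/(1−δ) ≥ 18 + 11δ/(1−δ) ⇒ δ ≥ 1/7.
Farsund: cooperation gives 19 each period; deviation gives 28 once then 5 forever.
  δ ≥ 9/23.
Both must hold, so the binding constraint is Farsund's: δ ≥ 9/23.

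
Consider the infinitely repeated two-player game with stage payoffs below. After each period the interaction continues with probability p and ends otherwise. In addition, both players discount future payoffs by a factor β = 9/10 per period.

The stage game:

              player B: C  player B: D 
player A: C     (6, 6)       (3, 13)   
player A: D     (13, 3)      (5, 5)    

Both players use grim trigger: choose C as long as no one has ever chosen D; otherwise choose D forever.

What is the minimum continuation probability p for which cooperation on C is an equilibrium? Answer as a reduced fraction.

Expected continuation weight on next period's payoff is β·p = 9/10·p, which plays the role of the discount factor.
Cooperation requires 9/10·p ≥ (13−6)/(13−5) = 7/8, hence p ≥ 35/36.

35/36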